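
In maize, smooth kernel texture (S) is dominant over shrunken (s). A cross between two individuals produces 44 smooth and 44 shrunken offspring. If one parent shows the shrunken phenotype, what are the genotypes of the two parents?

Observed offspring: 44 smooth, 44 shrunken
The observed ratio simplifies to 1:1. One parent shows shrunken, so its genotype must be ss. A 1:1 offspring split requires the other parent to be heterozygous (Ss).
Parent genotypes: ss × Ss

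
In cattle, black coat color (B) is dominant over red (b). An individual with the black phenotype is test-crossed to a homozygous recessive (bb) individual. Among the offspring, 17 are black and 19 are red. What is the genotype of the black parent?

Test cross: ? × bb
Offspring: 17 black, 19 red — approximately 1:1.
A 1:1 ratio in a test cross indicates the unknown parent is heterozygous (Bb).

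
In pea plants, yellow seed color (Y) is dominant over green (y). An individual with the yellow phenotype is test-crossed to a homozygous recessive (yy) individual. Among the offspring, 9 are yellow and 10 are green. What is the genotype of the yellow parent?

Test cross: ? × yy
Offspring: 9 yellow, 10 green — approximately 1:1.
A 1:1 ratio in a test cross indicates the unknown parent is heterozygous (Yy).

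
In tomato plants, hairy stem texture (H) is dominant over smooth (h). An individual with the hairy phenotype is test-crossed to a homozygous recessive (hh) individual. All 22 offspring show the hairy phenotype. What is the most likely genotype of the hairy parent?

Test cross: ? × hh
All offspring are hairy.
If the unknown parent were heterozygous (Hh), about half of 22 offspring would be smooth; none are. The unknown parent is most likely homozygous dominant (HH).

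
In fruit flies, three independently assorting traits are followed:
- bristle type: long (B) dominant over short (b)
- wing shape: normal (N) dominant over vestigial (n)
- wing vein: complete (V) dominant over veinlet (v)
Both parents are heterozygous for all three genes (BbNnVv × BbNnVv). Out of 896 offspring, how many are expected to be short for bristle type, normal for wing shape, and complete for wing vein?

Trihybrid cross: BbNnVv × BbNnVv
Each trait segregates independently with a 3:1 phenotypic ratio, so each gene contributes 3/4 (dominant) or 1/4 (recessive).
Target: short (bristle type), normal (wing shape), complete (wing vein)
Probability = product of independent per-trait probabilities
= 1/4 × 3/4 × 3/4 = 9/64
Expected count = 9/64 × 896 = 126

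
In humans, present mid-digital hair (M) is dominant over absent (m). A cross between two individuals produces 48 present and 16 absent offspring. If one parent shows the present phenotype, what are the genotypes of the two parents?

Observed offspring: 48 present, 16 absent
The observed ratio simplifies to 3:1. Absent (mm) offspring appear, so each parent must contribute one m allele. The parent stated to show present carries M, so it is Mm. The other parent is then either Mm or mm: Mm × mm would give a 1:1 split, whereas Mm × Mm gives 3:1 — matching the data. So both parents are heterozygous (Mm × Mm).
Parent genotypes: Mm × Mm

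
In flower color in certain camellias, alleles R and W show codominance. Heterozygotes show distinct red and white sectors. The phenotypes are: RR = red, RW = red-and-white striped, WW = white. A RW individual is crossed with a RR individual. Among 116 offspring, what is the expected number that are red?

Punnett square for RW × RR:
Offspring genotypes: 2 RR, 2 RW
Phenotype counts: 2 red, 2 red-and-white striped
red: 2 out of 4 → fraction 1/2
Expected count = 1/2 × 116 = 58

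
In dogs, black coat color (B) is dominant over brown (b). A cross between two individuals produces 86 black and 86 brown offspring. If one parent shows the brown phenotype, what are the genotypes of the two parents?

Observed offspring: 86 black, 86 brown
The observed ratio simplifies to 1:1. One parent shows brown, so its genotype must be bb. A 1:1 offspring split requires the other parent to be heterozygous (Bb).
Parent genotypes: bb × Bb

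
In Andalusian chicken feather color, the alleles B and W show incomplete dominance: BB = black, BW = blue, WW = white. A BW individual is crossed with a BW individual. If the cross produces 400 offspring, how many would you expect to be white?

Punnett square for BW × BW:
Offspring genotypes: 1 BB, 2 BW, 1 WW
Phenotype counts: 1 black, 2 blue, 1 white
white: 1 out of 4 → fraction 1/4
Expected count = 1/4 × 400 = 100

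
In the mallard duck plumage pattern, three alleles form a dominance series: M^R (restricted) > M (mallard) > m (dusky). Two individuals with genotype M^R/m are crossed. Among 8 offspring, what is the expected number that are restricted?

Cross: M^R/m × M^R/m
Allele dominance: M^R > M > m
Offspring genotypes: 1 M^R/M^R, 2 M^R/m, 1 m/m
Phenotype counts: 3 restricted, 1 dusky
restricted: 3 out of 4 → fraction 3/4
Expected count = 3/4 × 8 = 6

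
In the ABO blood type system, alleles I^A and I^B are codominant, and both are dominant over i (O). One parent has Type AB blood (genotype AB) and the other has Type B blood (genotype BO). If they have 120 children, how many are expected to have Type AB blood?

Cross: AB × BO
Possible offspring genotypes: 1 AB, 1 AO, 1 BB, 1 BO
Blood type counts: 1 Type AB, 1 Type A, 2 Type B
Probability of Type AB: 1/4
Expected count = 1/4 × 120 = 30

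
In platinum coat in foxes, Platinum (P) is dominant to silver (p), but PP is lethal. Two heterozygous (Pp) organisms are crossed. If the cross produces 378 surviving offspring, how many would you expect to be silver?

Cross: Pp × Pp
Punnett square offspring (before lethality): 1 PP, 2 Pp, 1 pp
The PP genotype is lethal (embryos die); surviving offspring: 2 Pp, 1 pp
silver: 1 out of 3 → fraction 1/3
Expected count = 1/3 × 378 = 126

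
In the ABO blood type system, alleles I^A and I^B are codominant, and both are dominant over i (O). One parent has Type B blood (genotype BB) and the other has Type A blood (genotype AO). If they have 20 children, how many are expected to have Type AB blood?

Cross: BB × AO
Possible offspring genotypes: 2 AB, 2 BO
Blood type counts: 2 Type AB, 2 Type B
Probability of Type AB: 2/4 = 1/2
Expected count = 1/2 × 20 = 10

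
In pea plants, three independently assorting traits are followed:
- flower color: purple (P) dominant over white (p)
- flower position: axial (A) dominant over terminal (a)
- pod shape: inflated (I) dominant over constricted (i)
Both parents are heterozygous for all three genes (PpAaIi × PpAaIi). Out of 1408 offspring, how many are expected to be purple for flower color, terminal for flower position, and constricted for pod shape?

Trihybrid cross: PpAaIi × PpAaIi
Each trait segregates independently with a 3:1 phenotypic ratio, so each gene contributes 3/4 (dominant) or 1/4 (recessive).
Target: purple (flower color), terminal (flower position), constricted (pod shape)
Probability = product of independent per-trait probabilities
= 3/4 × 1/4 × 1/4 = 3/64
Expected count = 3/64 × 1408 = 66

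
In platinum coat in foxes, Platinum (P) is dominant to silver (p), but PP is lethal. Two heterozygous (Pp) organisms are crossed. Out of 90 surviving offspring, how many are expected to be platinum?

Cross: Pp × Pp
Punnett square offspring (before lethality): 1 PP, 2 Pp, 1 pp
The PP genotype is lethal (embryos die); surviving offspring: 2 Pp, 1 pp
platinum: 2 out of 3 → fraction 2/3
Expected count = 2/3 × 90 = 60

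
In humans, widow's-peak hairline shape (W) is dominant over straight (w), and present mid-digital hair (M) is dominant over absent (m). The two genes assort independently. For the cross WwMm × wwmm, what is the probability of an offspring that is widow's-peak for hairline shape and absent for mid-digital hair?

Dihybrid cross WwMm × wwmm — consider each gene separately:
hairline shape: Ww × ww → 2 Ww, 2 ww → 2 W_ : 2 ww (out of 4)
mid-digital hair: Mm × mm → 2 Mm, 2 mm → 2 M_ : 2 mm (out of 4)
Looking for: widow's-peak (W_) and absent (mm)
P(widow's-peak) = 2/4, P(absent) = 2/4
P(both) = 2/4 × 2/4 = 4/16 = 1/4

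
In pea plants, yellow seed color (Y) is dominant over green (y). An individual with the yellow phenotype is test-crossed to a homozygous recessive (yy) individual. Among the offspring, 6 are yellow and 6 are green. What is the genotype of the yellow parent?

Test cross: ? × yy
Offspring: 6 yellow, 6 green — approximately 1:1.
A 1:1 ratio in a test cross indicates the unknown parent is heterozygous (Yy).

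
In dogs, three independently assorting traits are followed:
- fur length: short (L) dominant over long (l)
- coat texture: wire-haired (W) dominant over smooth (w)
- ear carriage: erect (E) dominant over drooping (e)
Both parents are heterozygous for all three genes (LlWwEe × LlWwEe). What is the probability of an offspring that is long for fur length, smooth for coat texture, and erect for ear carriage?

Trihybrid cross: LlWwEe × LlWwEe
Each trait segregates independently with a 3:1 phenotypic ratio, so each gene contributes 3/4 (dominant) or 1/4 (recessive).
Target: long (fur length), smooth (coat texture), erect (ear carriage)
Probability = product of independent per-trait probabilities
= 1/4 × 1/4 × 3/4 = 3/64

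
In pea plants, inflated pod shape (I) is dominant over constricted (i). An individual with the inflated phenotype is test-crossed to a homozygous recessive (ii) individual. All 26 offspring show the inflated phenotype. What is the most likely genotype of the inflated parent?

Test cross: ? × ii
All offspring are inflated.
If the unknown parent were heterozygous (Ii), about half of 26 offspring would be constricted; none are. The unknown parent is most likely homozygous dominant (II).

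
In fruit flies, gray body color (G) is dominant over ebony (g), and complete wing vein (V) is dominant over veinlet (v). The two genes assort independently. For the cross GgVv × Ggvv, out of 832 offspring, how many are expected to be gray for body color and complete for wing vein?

Dihybrid cross GgVv × Ggvv — consider each gene separately:
body color: Gg × Gg → 1 GG, 2 Gg, 1 gg → 3 G_ : 1 gg (out of 4)
wing vein: Vv × vv → 2 Vv, 2 vv → 2 V_ : 2 vv (out of 4)
Looking for: gray (G_) and complete (V_)
P(gray) = 3/4, P(complete) = 2/4
P(both) = 3/4 × 2/4 = 6/16 = 3/8
Expected count = 3/8 × 832 = 312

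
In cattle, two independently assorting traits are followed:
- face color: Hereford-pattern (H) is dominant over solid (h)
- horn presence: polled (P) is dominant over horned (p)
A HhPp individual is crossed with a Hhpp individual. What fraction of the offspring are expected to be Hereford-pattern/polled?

Dihybrid cross HhPp × Hhpp — consider each gene separately:
face color: Hh × Hh → 1 HH, 2 Hh, 1 hh → 3 H_ : 1 hh (out of 4)
horn presence: Pp × pp → 2 Pp, 2 pp → 2 P_ : 2 pp (out of 4)
Combine (counts out of 4 × 4 = 16): Hereford-pattern/polled (H_P_) = 3×2 = 6; Hereford-pattern/horned (H_pp) = 3×2 = 6; solid/polled (hhP_) = 1×2 = 2; solid/horned (hhpp) = 1×2 = 2
Phenotype counts (out of 16): 6 Hereford-pattern/polled, 6 Hereford-pattern/horned, 2 solid/polled, 2 solid/horned
Hereford-pattern/polled: 6 out of 16
Probability: 6/16 = 3/8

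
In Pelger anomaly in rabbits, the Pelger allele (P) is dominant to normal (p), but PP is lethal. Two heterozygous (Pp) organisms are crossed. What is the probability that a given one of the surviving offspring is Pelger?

Cross: Pp × Pp
Punnett square offspring (before lethality): 1 PP, 2 Pp, 1 pp
The PP genotype is lethal (embryos die); surviving offspring: 2 Pp, 1 pp
Pelger: 2 out of 3
Probability: 2/3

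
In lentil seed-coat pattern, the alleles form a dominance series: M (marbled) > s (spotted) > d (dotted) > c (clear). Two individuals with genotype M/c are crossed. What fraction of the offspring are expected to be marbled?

Cross: M/c × M/c
Allele dominance: M > s > d > c
Offspring genotypes: 1 M/M, 2 M/c, 1 c/c
Phenotype counts: 3 marbled, 1 clear
marbled: 3 out of 4
Probability: 3/4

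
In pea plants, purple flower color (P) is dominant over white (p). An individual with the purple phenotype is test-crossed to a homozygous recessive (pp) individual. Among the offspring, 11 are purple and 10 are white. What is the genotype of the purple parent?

Test cross: ? × pp
Offspring: 11 purple, 10 white — approximately 1:1.
A 1:1 ratio in a test cross indicates the unknown parent is heterozygous (Pp).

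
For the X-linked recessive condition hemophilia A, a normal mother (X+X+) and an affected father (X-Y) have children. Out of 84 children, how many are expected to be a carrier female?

Cross: X+X+ × X-Y
Offspring: 2 X+X-, 2 X+Y
Probability of a carrier female: 2/4 = 1/2
Expected count = 1/2 × 84 = 42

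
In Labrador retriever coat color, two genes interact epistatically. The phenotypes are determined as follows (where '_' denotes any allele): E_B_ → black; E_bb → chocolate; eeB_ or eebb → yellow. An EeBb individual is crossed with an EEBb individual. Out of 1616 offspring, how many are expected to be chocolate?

Cross: EeBb × EEBb — consider each gene separately:
E gene: Ee × EE → 2 EE, 2 Ee → 4 E_ (out of 4)
B gene: Bb × Bb → 1 BB, 2 Bb, 1 bb → 3 B_ : 1 bb (out of 4)
Genotype classes (out of 4 × 4 = 16): E_B_ = 4×3 = 12; E_bb = 4×1 = 4
Apply the phenotype rules: E_B_ (12) → black; E_bb (4) → chocolate
Phenotype counts (out of 16): 12 black, 4 chocolate
chocolate: 4 out of 16 → fraction 1/4
Expected count = 1/4 × 1616 = 404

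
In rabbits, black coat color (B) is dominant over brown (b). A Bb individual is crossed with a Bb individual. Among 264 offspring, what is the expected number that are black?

Punnett square for Bb × Bb:
Offspring genotypes: 1 BB, 2 Bb, 1 bb
black: 3, brown: 1
black: 3 out of 4 → fraction 3/4
Expected count = 3/4 × 264 = 198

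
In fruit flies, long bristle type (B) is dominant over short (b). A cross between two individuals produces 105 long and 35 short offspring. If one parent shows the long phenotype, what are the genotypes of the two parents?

Observed offspring: 105 long, 35 short
The observed ratio simplifies to 3:1. Short (bb) offspring appear, so each parent must contribute one b allele. The parent stated to show long carries B, so it is Bb. The other parent is then either Bb or bb: Bb × bb would give a 1:1 split, whereas Bb × Bb gives 3:1 — matching the data. So both parents are heterozygous (Bb × Bb).
Parent genotypes: Bb × Bb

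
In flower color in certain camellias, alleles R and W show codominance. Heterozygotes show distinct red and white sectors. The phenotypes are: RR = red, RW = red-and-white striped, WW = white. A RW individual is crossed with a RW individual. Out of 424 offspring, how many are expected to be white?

Punnett square for RW × RW:
Offspring genotypes: 1 RR, 2 RW, 1 WW
Phenotype counts: 1 red, 2 red-and-white striped, 1 white
white: 1 out of 4 → fraction 1/4
Expected count = 1/4 × 424 = 106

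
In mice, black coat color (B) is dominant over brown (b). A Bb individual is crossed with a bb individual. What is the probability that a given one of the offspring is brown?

Punnett square for Bb × bb:
Offspring genotypes: 2 Bb, 2 bb
black: 2, brown: 2
brown: 2 out of 4
Probability: 2/4 = 1/2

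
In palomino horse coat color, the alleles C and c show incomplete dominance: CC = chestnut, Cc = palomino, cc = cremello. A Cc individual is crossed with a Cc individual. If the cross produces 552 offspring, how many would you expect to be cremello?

Punnett square for Cc × Cc:
Offspring genotypes: 1 CC, 2 Cc, 1 cc
Phenotype counts: 1 chestnut, 2 palomino, 1 cremello
cremello: 1 out of 4 → fraction 1/4
Expected count = 1/4 × 552 = 138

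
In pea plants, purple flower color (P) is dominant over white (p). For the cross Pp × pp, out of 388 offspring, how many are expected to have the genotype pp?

Punnett square for Pp × pp:
Offspring genotypes: 2 Pp, 2 pp
Total offspring: 4
Count with target: 2
Probability: 2/4 = 1/2
Expected count = 1/2 × 388 = 194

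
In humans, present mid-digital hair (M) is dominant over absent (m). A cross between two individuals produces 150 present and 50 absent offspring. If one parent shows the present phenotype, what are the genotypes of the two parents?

Observed offspring: 150 present, 50 absent
The observed ratio simplifies to 3:1. Absent (mm) offspring appear, so each parent must contribute one m allele. The parent stated to show present carries M, so it is Mm. The other parent is then either Mm or mm: Mm × mm would give a 1:1 split, whereas Mm × Mm gives 3:1 — matching the data. So both parents are heterozygous (Mm × Mm).
Parent genotypes: Mm × Mm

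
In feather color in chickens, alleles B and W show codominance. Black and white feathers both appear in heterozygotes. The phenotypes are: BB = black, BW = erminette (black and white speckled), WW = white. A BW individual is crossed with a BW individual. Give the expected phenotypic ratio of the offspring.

Punnett square for BW × BW:
Offspring genotypes: 1 BB, 2 BW, 1 WW
Phenotype counts: 1 black, 2 erminette (black and white speckled), 1 white
Ratio: 1 black : 2 erminette (black and white speckled) : 1 white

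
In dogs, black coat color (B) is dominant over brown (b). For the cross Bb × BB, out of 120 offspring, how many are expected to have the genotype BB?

Punnett square for Bb × BB:
Offspring genotypes: 2 BB, 2 Bb
Total offspring: 4
Count with target: 2
Probability: 2/4 = 1/2
Expected count = 1/2 × 120 = 60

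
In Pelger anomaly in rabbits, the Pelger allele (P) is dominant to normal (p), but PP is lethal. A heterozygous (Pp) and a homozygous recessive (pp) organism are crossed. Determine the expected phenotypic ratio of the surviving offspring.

Cross: Pp × pp
Punnett square offspring (before lethality): 2 Pp, 2 pp
No PP offspring are produced in this cross.
Ratio: 1 Pelger : 1 normal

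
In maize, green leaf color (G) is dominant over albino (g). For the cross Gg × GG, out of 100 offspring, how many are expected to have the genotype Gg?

Punnett square for Gg × GG:
Offspring genotypes: 2 GG, 2 Gg
Total offspring: 4
Count with target: 2
Probability: 2/4 = 1/2
Expected count = 1/2 × 100 = 50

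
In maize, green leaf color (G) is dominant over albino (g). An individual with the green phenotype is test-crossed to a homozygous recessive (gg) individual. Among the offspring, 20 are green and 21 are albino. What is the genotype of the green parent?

Test cross: ? × gg
Offspring: 20 green, 21 albino — approximately 1:1.
A 1:1 ratio in a test cross indicates the unknown parent is heterozygous (Gg).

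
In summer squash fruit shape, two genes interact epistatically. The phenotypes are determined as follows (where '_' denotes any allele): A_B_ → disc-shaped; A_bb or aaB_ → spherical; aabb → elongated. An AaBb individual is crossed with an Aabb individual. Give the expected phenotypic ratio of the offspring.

Cross: AaBb × Aabb — consider each gene separately:
A gene: Aa × Aa → 1 AA, 2 Aa, 1 aa → 3 A_ : 1 aa (out of 4)
B gene: Bb × bb → 2 Bb, 2 bb → 2 B_ : 2 bb (out of 4)
Genotype classes (out of 4 × 4 = 16): A_B_ = 3×2 = 6; A_bb = 3×2 = 6; aaB_ = 1×2 = 2; aabb = 1×2 = 2
Apply the phenotype rules: A_B_ (6) → disc-shaped; A_bb (6) + aaB_ (2) → spherical; aabb (2) → elongated
Phenotype counts (out of 16): 6 disc-shaped, 8 spherical, 2 elongated
Ratio: 3 disc-shaped : 4 spherical : 1 elongated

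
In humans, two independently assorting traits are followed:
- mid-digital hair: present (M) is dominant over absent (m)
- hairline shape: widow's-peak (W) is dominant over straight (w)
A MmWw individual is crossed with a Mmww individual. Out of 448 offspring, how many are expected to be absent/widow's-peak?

Dihybrid cross MmWw × Mmww — consider each gene separately:
mid-digital hair: Mm × Mm → 1 MM, 2 Mm, 1 mm → 3 M_ : 1 mm (out of 4)
hairline shape: Ww × ww → 2 Ww, 2 ww → 2 W_ : 2 ww (out of 4)
Combine (counts out of 4 × 4 = 16): present/widow's-peak (M_W_) = 3×2 = 6; present/straight (M_ww) = 3×2 = 6; absent/widow's-peak (mmW_) = 1×2 = 2; absent/straight (mmww) = 1×2 = 2
Phenotype counts (out of 16): 6 present/widow's-peak, 6 present/straight, 2 absent/widow's-peak, 2 absent/straight
absent/widow's-peak: 2 out of 16 → fraction 1/8
Expected count = 1/8 × 448 = 56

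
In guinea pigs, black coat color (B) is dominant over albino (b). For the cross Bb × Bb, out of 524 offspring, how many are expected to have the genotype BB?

Punnett square for Bb × Bb:
Offspring genotypes: 1 BB, 2 Bb, 1 bb
Total offspring: 4
Count with target: 1
Probability: 1/4
Expected count = 1/4 × 524 = 131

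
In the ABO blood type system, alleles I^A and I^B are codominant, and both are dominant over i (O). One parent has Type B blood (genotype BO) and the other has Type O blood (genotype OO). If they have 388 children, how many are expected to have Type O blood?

Cross: BO × OO
Possible offspring genotypes: 2 BO, 2 OO
Blood type counts: 2 Type B, 2 Type O
Probability of Type O: 2/4 = 1/2
Expected count = 1/2 × 388 = 194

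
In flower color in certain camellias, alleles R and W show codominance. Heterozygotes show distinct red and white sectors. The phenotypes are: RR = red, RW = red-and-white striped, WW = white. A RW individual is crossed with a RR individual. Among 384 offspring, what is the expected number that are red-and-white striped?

Punnett square for RW × RR:
Offspring genotypes: 2 RR, 2 RW
Phenotype counts: 2 red, 2 red-and-white striped
red-and-white striped: 2 out of 4 → fraction 1/2
Expected count = 1/2 × 384 = 192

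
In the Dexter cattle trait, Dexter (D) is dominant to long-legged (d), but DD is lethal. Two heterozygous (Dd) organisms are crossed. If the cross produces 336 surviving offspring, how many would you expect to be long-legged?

Cross: Dd × Dd
Punnett square offspring (before lethality): 1 DD, 2 Dd, 1 dd
The DD genotype is lethal (embryos die); surviving offspring: 2 Dd, 1 dd
long-legged: 1 out of 3 → fraction 1/3
Expected count = 1/3 × 336 = 112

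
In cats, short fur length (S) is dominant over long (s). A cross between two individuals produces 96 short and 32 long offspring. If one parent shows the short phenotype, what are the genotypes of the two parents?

Observed offspring: 96 short, 32 long
The observed ratio simplifies to 3:1. Long (ss) offspring appear, so each parent must contribute one s allele. The parent stated to show short carries S, so it is Ss. The other parent is then either Ss or ss: Ss × ss would give a 1:1 split, whereas Ss × Ss gives 3:1 — matching the data. So both parents are heterozygous (Ss × Ss).
Parent genotypes: Ss × Ss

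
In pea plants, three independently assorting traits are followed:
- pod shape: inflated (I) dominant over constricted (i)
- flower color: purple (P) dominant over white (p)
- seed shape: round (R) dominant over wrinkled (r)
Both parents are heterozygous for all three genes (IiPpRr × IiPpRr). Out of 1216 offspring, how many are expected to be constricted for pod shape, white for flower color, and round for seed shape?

Trihybrid cross: IiPpRr × IiPpRr
Each trait segregates independently with a 3:1 phenotypic ratio, so each gene contributes 3/4 (dominant) or 1/4 (recessive).
Target: constricted (pod shape), white (flower color), round (seed shape)
Probability = product of independent per-trait probabilities
= 1/4 × 1/4 × 3/4 = 3/64
Expected count = 3/64 × 1216 = 57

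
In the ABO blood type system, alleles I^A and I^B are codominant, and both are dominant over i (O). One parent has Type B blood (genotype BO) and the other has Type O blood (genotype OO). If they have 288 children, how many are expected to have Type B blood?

Cross: BO × OO
Possible offspring genotypes: 2 BO, 2 OO
Blood type counts: 2 Type B, 2 Type O
Probability of Type B: 2/4 = 1/2
Expected count = 1/2 × 288 = 144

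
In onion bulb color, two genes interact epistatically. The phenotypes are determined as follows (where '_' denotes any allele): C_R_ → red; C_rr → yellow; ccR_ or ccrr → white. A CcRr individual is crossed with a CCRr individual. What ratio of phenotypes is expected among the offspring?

Cross: CcRr × CCRr — consider each gene separately:
C gene: Cc × CC → 2 CC, 2 Cc → 4 C_ (out of 4)
R gene: Rr × Rr → 1 RR, 2 Rr, 1 rr → 3 R_ : 1 rr (out of 4)
Genotype classes (out of 4 × 4 = 16): C_R_ = 4×3 = 12; C_rr = 4×1 = 4
Apply the phenotype rules: C_R_ (12) → red; C_rr (4) → yellow
Phenotype counts (out of 16): 12 red, 4 yellow
Ratio: 3 red : 1 yellow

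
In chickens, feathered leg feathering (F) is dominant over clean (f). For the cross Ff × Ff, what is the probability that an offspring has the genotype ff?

Punnett square for Ff × Ff:
Offspring genotypes: 1 FF, 2 Ff, 1 ff
Total offspring: 4
Count with target: 1
Probability: 1/4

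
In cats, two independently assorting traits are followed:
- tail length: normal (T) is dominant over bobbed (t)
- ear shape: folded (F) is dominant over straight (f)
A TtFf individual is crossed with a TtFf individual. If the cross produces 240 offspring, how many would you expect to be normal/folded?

Dihybrid cross TtFf × TtFf — consider each gene separately:
tail length: Tt × Tt → 1 TT, 2 Tt, 1 tt → 3 T_ : 1 tt (out of 4)
ear shape: Ff × Ff → 1 FF, 2 Ff, 1 ff → 3 F_ : 1 ff (out of 4)
Combine (counts out of 4 × 4 = 16): normal/folded (T_F_) = 3×3 = 9; normal/straight (T_ff) = 3×1 = 3; bobbed/folded (ttF_) = 1×3 = 3; bobbed/straight (ttff) = 1×1 = 1
Phenotype counts (out of 16): 9 normal/folded, 3 normal/straight, 3 bobbed/folded, 1 bobbed/straight
normal/folded: 9 out of 16 → fraction 9/16
Expected count = 9/16 × 240 = 135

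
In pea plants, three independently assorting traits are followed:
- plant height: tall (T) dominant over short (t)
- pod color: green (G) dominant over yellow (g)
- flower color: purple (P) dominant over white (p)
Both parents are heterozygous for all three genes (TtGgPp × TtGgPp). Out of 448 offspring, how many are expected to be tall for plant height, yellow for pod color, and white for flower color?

Trihybrid cross: TtGgPp × TtGgPp
Each trait segregates independently with a 3:1 phenotypic ratio, so each gene contributes 3/4 (dominant) or 1/4 (recessive).
Target: tall (plant height), yellow (pod color), white (flower color)
Probability = product of independent per-trait probabilities
= 3/4 × 1/4 × 1/4 = 3/64
Expected count = 3/64 × 448 = 21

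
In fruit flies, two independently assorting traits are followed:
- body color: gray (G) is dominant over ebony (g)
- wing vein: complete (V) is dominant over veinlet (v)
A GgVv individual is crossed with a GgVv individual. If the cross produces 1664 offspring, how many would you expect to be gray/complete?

Dihybrid cross GgVv × GgVv — consider each gene separately:
body color: Gg × Gg → 1 GG, 2 Gg, 1 gg → 3 G_ : 1 gg (out of 4)
wing vein: Vv × Vv → 1 VV, 2 Vv, 1 vv → 3 V_ : 1 vv (out of 4)
Combine (counts out of 4 × 4 = 16): gray/complete (G_V_) = 3×3 = 9; gray/veinlet (G_vv) = 3×1 = 3; ebony/complete (ggV_) = 1×3 = 3; ebony/veinlet (ggvv) = 1×1 = 1
Phenotype counts (out of 16): 9 gray/complete, 3 gray/veinlet, 3 ebony/complete, 1 ebony/veinlet
gray/complete: 9 out of 16 → fraction 9/16
Expected count = 9/16 × 1664 = 936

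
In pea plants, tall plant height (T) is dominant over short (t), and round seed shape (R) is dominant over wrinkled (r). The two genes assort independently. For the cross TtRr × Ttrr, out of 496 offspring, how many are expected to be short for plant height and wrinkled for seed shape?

Dihybrid cross TtRr × Ttrr — consider each gene separately:
plant height: Tt × Tt → 1 TT, 2 Tt, 1 tt → 3 T_ : 1 tt (out of 4)
seed shape: Rr × rr → 2 Rr, 2 rr → 2 R_ : 2 rr (out of 4)
Looking for: short (tt) and wrinkled (rr)
P(short) = 1/4, P(wrinkled) = 2/4
P(both) = 1/4 × 2/4 = 2/16 = 1/8
Expected count = 1/8 × 496 = 62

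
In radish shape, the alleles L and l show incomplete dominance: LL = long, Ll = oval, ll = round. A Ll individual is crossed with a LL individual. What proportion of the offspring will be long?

Punnett square for Ll × LL:
Offspring genotypes: 2 LL, 2 Ll
Phenotype counts: 2 long, 2 oval
long: 2 out of 4
Probability: 2/4 = 1/2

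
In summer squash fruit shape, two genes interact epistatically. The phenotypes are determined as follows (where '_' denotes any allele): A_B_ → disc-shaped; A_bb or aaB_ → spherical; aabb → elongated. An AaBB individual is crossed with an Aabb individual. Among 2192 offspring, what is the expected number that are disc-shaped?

Cross: AaBB × Aabb — consider each gene separately:
A gene: Aa × Aa → 1 AA, 2 Aa, 1 aa → 3 A_ : 1 aa (out of 4)
B gene: BB × bb → 4 Bb → 4 B_ (out of 4)
Genotype classes (out of 4 × 4 = 16): A_B_ = 3×4 = 12; aaB_ = 1×4 = 4
Apply the phenotype rules: A_B_ (12) → disc-shaped; aaB_ (4) → spherical
Phenotype counts (out of 16): 12 disc-shaped, 4 spherical
disc-shaped: 12 out of 16 → fraction 3/4
Expected count = 3/4 × 2192 = 1644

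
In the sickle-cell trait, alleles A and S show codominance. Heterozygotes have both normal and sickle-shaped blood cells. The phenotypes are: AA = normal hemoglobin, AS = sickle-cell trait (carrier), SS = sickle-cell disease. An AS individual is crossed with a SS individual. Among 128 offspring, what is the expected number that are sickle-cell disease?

Punnett square for AS × SS:
Offspring genotypes: 2 AS, 2 SS
Phenotype counts: 2 sickle-cell trait (carrier), 2 sickle-cell disease
sickle-cell disease: 2 out of 4 → fraction 1/2
Expected count = 1/2 × 128 = 64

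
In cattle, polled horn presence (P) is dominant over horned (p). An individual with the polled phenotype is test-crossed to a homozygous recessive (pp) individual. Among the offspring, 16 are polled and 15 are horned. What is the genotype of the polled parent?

Test cross: ? × pp
Offspring: 16 polled, 15 horned — approximately 1:1.
A 1:1 ratio in a test cross indicates the unknown parent is heterozygous (Pp).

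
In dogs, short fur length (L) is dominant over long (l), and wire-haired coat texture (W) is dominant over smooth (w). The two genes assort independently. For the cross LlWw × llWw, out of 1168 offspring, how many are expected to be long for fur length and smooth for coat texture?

Dihybrid cross LlWw × llWw — consider each gene separately:
fur length: Ll × ll → 2 Ll, 2 ll → 2 L_ : 2 ll (out of 4)
coat texture: Ww × Ww → 1 WW, 2 Ww, 1 ww → 3 W_ : 1 ww (out of 4)
Looking for: long (ll) and smooth (ww)
P(long) = 2/4, P(smooth) = 1/4
P(both) = 2/4 × 1/4 = 2/16 = 1/8
Expected count = 1/8 × 1168 = 146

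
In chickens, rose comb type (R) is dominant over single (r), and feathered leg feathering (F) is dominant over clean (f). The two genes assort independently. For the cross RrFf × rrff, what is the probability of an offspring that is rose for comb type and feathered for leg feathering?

Dihybrid cross RrFf × rrff — consider each gene separately:
comb type: Rr × rr → 2 Rr, 2 rr → 2 R_ : 2 rr (out of 4)
leg feathering: Ff × ff → 2 Ff, 2 ff → 2 F_ : 2 ff (out of 4)
Looking for: rose (R_) and feathered (F_)
P(rose) = 2/4, P(feathered) = 2/4
P(both) = 2/4 × 2/4 = 4/16 = 1/4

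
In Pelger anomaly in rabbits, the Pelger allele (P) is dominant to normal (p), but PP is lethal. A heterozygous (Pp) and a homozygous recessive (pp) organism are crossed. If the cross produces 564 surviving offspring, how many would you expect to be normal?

Cross: Pp × pp
Punnett square offspring (before lethality): 2 Pp, 2 pp
No PP offspring are produced in this cross.
normal: 2 out of 4 → fraction 1/2
Expected count = 1/2 × 564 = 282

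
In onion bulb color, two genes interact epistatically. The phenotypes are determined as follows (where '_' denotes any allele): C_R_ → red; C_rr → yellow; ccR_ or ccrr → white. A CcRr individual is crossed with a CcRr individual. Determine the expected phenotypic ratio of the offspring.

Cross: CcRr × CcRr — consider each gene separately:
C gene: Cc × Cc → 1 CC, 2 Cc, 1 cc → 3 C_ : 1 cc (out of 4)
R gene: Rr × Rr → 1 RR, 2 Rr, 1 rr → 3 R_ : 1 rr (out of 4)
Genotype classes (out of 4 × 4 = 16): C_R_ = 3×3 = 9; C_rr = 3×1 = 3; ccR_ = 1×3 = 3; ccrr = 1×1 = 1
Apply the phenotype rules: C_R_ (9) → red; C_rr (3) → yellow; ccR_ (3) + ccrr (1) → white
Phenotype counts (out of 16): 9 red, 3 yellow, 4 white
Ratio: 9 red : 3 yellow : 4 white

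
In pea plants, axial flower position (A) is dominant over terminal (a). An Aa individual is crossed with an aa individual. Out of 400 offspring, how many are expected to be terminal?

Punnett square for Aa × aa:
Offspring genotypes: 2 Aa, 2 aa
axial: 2, terminal: 2
terminal: 2 out of 4 → fraction 1/2
Expected count = 1/2 × 400 = 200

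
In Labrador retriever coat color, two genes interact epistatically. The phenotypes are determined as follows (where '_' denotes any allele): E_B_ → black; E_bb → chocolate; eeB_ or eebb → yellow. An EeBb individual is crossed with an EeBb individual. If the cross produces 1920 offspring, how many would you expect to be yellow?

Cross: EeBb × EeBb — consider each gene separately:
E gene: Ee × Ee → 1 EE, 2 Ee, 1 ee → 3 E_ : 1 ee (out of 4)
B gene: Bb × Bb → 1 BB, 2 Bb, 1 bb → 3 B_ : 1 bb (out of 4)
Genotype classes (out of 4 × 4 = 16): E_B_ = 3×3 = 9; E_bb = 3×1 = 3; eeB_ = 1×3 = 3; eebb = 1×1 = 1
Apply the phenotype rules: E_B_ (9) → black; E_bb (3) → chocolate; eeB_ (3) + eebb (1) → yellow
Phenotype counts (out of 16): 9 black, 3 chocolate, 4 yellow
yellow: 4 out of 16 → fraction 1/4
Expected count = 1/4 × 1920 = 480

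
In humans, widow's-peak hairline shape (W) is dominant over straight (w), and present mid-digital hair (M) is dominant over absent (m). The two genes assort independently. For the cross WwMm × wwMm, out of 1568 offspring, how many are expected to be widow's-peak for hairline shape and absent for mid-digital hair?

Dihybrid cross WwMm × wwMm — consider each gene separately:
hairline shape: Ww × ww → 2 Ww, 2 ww → 2 W_ : 2 ww (out of 4)
mid-digital hair: Mm × Mm → 1 MM, 2 Mm, 1 mm → 3 M_ : 1 mm (out of 4)
Looking for: widow's-peak (W_) and absent (mm)
P(widow's-peak) = 2/4, P(absent) = 1/4
P(both) = 2/4 × 1/4 = 2/16 = 1/8
Expected count = 1/8 × 1568 = 196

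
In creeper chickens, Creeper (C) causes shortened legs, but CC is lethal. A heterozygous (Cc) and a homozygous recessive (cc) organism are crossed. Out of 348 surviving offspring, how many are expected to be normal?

Cross: Cc × cc
Punnett square offspring (before lethality): 2 Cc, 2 cc
No CC offspring are produced in this cross.
normal: 2 out of 4 → fraction 1/2
Expected count = 1/2 × 348 = 174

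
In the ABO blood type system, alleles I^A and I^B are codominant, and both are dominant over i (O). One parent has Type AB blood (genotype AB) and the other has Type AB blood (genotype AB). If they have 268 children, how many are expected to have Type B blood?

Cross: AB × AB
Possible offspring genotypes: 1 AA, 2 AB, 1 BB
Blood type counts: 1 Type A, 2 Type AB, 1 Type B
Probability of Type B: 1/4
Expected count = 1/4 × 268 = 67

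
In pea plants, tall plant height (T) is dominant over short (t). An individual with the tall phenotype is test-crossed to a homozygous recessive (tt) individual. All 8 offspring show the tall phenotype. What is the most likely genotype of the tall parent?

Test cross: ? × tt
All offspring are tall.
If the unknown parent were heterozygous (Tt), about half of 8 offspring would be short; none are. The unknown parent is most likely homozygous dominant (TT).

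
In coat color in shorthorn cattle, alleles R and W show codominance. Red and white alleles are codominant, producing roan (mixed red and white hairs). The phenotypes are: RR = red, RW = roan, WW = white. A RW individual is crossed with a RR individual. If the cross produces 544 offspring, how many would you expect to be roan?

Punnett square for RW × RR:
Offspring genotypes: 2 RR, 2 RW
Phenotype counts: 2 red, 2 roan
roan: 2 out of 4 → fraction 1/2
Expected count = 1/2 × 544 = 272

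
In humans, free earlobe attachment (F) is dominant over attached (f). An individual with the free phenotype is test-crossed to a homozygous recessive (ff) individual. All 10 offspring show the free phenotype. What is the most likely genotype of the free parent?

Test cross: ? × ff
All offspring are free.
If the unknown parent were heterozygous (Ff), about half of 10 offspring would be attached; none are. The unknown parent is most likely homozygous dominant (FF).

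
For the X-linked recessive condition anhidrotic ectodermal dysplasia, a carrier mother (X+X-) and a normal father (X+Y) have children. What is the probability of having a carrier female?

Cross: X+X- × X+Y
Offspring: 1 X+X+, 1 X+Y, 1 X+X-, 1 X-Y
Probability of a carrier female: 1/4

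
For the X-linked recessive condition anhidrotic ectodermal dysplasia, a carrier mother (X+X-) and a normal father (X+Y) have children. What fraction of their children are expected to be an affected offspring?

Cross: X+X- × X+Y
Offspring: 1 X+X+, 1 X+Y, 1 X+X-, 1 X-Y
Probability of an affected offspring: 1/4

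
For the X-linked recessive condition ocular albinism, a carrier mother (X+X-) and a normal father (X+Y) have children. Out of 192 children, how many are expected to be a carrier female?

Cross: X+X- × X+Y
Offspring: 1 X+X+, 1 X+Y, 1 X+X-, 1 X-Y
Probability of a carrier female: 1/4
Expected count = 1/4 × 192 = 48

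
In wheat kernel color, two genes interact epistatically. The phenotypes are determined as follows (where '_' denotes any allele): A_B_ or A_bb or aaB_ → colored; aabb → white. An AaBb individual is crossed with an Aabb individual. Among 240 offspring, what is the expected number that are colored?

Cross: AaBb × Aabb — consider each gene separately:
A gene: Aa × Aa → 1 AA, 2 Aa, 1 aa → 3 A_ : 1 aa (out of 4)
B gene: Bb × bb → 2 Bb, 2 bb → 2 B_ : 2 bb (out of 4)
Genotype classes (out of 4 × 4 = 16): A_B_ = 3×2 = 6; A_bb = 3×2 = 6; aaB_ = 1×2 = 2; aabb = 1×2 = 2
Apply the phenotype rules: A_B_ (6) + A_bb (6) + aaB_ (2) → colored; aabb (2) → white
Phenotype counts (out of 16): 14 colored, 2 white
colored: 14 out of 16 → fraction 7/8
Expected count = 7/8 × 240 = 210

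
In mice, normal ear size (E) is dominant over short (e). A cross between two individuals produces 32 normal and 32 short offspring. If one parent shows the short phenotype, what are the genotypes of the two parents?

Observed offspring: 32 normal, 32 short
The observed ratio simplifies to 1:1. One parent shows short, so its genotype must be ee. A 1:1 offspring split requires the other parent to be heterozygous (Ee).
Parent genotypes: ee × Ee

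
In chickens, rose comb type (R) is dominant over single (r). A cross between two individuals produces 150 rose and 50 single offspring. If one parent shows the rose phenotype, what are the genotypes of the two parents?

Observed offspring: 150 rose, 50 single
The observed ratio simplifies to 3:1. Single (rr) offspring appear, so each parent must contribute one r allele. The parent stated to show rose carries R, so it is Rr. The other parent is then either Rr or rr: Rr × rr would give a 1:1 split, whereas Rr × Rr gives 3:1 — matching the data. So both parents are heterozygous (Rr × Rr).
Parent genotypes: Rr × Rr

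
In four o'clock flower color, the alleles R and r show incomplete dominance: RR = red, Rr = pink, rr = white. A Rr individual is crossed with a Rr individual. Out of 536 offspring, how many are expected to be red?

Punnett square for Rr × Rr:
Offspring genotypes: 1 RR, 2 Rr, 1 rr
Phenotype counts: 1 red, 2 pink, 1 white
red: 1 out of 4 → fraction 1/4
Expected count = 1/4 × 536 = 134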